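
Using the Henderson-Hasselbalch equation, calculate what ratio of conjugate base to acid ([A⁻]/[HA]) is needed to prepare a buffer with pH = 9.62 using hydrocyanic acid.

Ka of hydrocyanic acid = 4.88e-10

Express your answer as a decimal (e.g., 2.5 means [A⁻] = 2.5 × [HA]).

pKa = -log(4.88e-10) = 9.3116. pH = pKa + log([A⁻]/[HA]), so log([A⁻]/[HA]) = pH − pKa = 9.62 − 9.3116 = 0.3084. [A⁻]/[HA] = 10^(0.3084) = 2.03

[A⁻]/[HA] = 2.03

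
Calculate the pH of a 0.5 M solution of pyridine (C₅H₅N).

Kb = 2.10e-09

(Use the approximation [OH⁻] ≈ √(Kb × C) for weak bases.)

[OH⁻] = √(Kb × C) = √(2.10e-09 × 0.5) = 3.2404e-05. pOH = 4.49, pH = 14 - pOH

pH = 9.51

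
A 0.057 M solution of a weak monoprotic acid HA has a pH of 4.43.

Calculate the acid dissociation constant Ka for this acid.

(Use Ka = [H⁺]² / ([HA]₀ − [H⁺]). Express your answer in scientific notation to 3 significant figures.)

[H⁺] = 10^(−pH) = 10^(−4.43) = 3.715e-05 M. For HA ⇌ H⁺ + A⁻, Ka = [H⁺][A⁻]/[HA] = [H⁺]² / ([HA]₀ − [H⁺]) = (3.715e-05)² / (0.057 − 3.715e-05) = 2.42e-08.

K_a = 2.42e-08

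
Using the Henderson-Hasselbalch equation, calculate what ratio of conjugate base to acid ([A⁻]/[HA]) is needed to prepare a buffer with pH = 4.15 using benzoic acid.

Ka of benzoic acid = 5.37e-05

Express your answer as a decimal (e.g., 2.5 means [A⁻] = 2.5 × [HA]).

pKa = -log(5.37e-05) = 4.2700. pH = pKa + log([A⁻]/[HA]), so log([A⁻]/[HA]) = pH − pKa = 4.15 − 4.2700 = -0.1200. [A⁻]/[HA] = 10^(-0.1200) = 0.759

[A⁻]/[HA] = 0.759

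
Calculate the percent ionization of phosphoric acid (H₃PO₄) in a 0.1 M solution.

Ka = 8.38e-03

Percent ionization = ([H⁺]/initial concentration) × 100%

Using Ka equilibrium: x² + Ka×x - Ka×C = 0. Solving: [H⁺] = 2.5060e-02. Percent = (2.5060e-02/0.1) × 100

Percent ionization = 25.1%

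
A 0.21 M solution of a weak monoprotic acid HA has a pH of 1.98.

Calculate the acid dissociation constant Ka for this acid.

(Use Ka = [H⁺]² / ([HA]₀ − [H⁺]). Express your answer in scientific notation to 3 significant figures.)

[H⁺] = 10^(−pH) = 10^(−1.98) = 1.047e-02 M. For HA ⇌ H⁺ + A⁻, Ka = [H⁺][A⁻]/[HA] = [H⁺]² / ([HA]₀ − [H⁺]) = (1.047e-02)² / (0.21 − 1.047e-02) = 5.50e-04.

K_a = 5.50e-04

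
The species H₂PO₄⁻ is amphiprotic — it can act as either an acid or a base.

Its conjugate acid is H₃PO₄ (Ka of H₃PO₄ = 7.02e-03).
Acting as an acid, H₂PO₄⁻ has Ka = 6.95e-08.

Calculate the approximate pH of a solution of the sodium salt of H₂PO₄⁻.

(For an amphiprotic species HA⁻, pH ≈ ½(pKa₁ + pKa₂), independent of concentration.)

pKa₁ = -log(7.02e-03) = 2.15; pKa₂ = -log(6.95e-08) = 7.16. For an amphiprotic species, pH ≈ ½(pKa₁ + pKa₂) = ½(2.15 + 7.16) = 4.66.

pH = 4.66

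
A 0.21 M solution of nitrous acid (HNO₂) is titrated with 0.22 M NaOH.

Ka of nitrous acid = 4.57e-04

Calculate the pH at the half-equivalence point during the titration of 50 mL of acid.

At half-equivalence [HA] = [A⁻], so Henderson-Hasselbalch gives pH = pKa = -log(4.57e-04) = 3.34.

pH = pKa = 3.34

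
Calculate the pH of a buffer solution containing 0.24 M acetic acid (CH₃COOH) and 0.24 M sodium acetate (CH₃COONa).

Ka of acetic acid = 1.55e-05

pKa = -log(1.55e-05) = 4.81. pH = pKa + log([A⁻]/[HA]) = 4.81 + log(0.24/0.24)

pH = 4.81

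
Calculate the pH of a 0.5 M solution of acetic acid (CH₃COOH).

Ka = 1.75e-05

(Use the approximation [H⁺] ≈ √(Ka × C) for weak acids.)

[H⁺] = √(Ka × C) = √(1.75e-05 × 0.5) = 2.9580e-03. pH = -log(2.9580e-03)

pH = 2.53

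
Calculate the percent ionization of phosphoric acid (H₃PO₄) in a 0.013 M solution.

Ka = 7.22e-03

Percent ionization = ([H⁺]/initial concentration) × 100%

Using Ka equilibrium: x² + Ka×x - Ka×C = 0. Solving: [H⁺] = 6.7289e-03. Percent = (6.7289e-03/0.013) × 100

Percent ionization = 51.8%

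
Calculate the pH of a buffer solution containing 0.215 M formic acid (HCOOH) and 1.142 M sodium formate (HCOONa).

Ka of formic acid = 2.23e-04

pKa = -log(2.23e-04) = 3.65. pH = pKa + log([A⁻]/[HA]) = 3.65 + log(1.142/0.215)

pH = 4.38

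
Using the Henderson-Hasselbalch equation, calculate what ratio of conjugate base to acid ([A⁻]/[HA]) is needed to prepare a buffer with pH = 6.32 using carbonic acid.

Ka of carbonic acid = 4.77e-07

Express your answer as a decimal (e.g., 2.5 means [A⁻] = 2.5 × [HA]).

pKa = -log(4.77e-07) = 6.3215. pH = pKa + log([A⁻]/[HA]), so log([A⁻]/[HA]) = pH − pKa = 6.32 − 6.3215 = -0.0015. [A⁻]/[HA] = 10^(-0.0015) = 0.997

[A⁻]/[HA] = 0.997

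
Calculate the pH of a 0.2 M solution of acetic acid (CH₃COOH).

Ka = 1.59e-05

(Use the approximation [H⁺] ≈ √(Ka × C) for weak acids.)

[H⁺] = √(Ka × C) = √(1.59e-05 × 0.2) = 1.7833e-03. pH = -log(1.7833e-03)

pH = 2.75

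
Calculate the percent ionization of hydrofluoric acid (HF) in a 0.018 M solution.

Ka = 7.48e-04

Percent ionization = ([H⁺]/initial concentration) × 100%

Using Ka equilibrium: x² + Ka×x - Ka×C = 0. Solving: [H⁺] = 3.3143e-03. Percent = (3.3143e-03/0.018) × 100

Percent ionization = 18.4%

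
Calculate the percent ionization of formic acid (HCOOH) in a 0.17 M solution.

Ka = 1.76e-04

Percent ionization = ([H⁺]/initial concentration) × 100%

Using Ka equilibrium: x² + Ka×x - Ka×C = 0. Solving: [H⁺] = 5.3826e-03. Percent = (5.3826e-03/0.17) × 100

Percent ionization = 3.17%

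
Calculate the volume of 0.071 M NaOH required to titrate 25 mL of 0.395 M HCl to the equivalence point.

At equivalence: moles acid = moles base. moles HCl = 0.395 × 25/1000 = 0.009875 mol. V_base = moles / 0.071 × 1000 = 139.1 mL.

V_{base} = 139.1 mL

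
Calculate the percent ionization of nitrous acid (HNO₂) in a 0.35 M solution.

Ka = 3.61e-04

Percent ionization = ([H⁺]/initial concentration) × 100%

Using Ka equilibrium: x² + Ka×x - Ka×C = 0. Solving: [H⁺] = 1.1062e-02. Percent = (1.1062e-02/0.35) × 100

Percent ionization = 3.16%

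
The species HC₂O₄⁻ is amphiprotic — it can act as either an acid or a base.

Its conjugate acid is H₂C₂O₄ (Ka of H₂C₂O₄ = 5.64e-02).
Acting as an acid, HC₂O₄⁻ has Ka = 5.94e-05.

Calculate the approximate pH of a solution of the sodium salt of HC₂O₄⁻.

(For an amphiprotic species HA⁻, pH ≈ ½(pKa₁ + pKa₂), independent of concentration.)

pKa₁ = -log(5.64e-02) = 1.25; pKa₂ = -log(5.94e-05) = 4.23. For an amphiprotic species, pH ≈ ½(pKa₁ + pKa₂) = ½(1.25 + 4.23) = 2.74.

pH = 2.74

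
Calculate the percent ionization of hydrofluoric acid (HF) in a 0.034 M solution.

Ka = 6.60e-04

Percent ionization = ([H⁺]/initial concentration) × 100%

Using Ka equilibrium: x² + Ka×x - Ka×C = 0. Solving: [H⁺] = 4.4186e-03. Percent = (4.4186e-03/0.034) × 100

Percent ionization = 13%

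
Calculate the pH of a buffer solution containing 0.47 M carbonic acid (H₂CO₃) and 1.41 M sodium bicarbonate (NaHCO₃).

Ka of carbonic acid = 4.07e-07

pKa = -log(4.07e-07) = 6.39. pH = pKa + log([A⁻]/[HA]) = 6.39 + log(1.41/0.47)

pH = 6.87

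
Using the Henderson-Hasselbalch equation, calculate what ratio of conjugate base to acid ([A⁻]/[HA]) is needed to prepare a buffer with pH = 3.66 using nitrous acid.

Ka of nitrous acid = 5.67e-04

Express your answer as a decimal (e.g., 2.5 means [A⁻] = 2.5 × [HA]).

pKa = -log(5.67e-04) = 3.2464. pH = pKa + log([A⁻]/[HA]), so log([A⁻]/[HA]) = pH − pKa = 3.66 − 3.2464 = 0.4136. [A⁻]/[HA] = 10^(0.4136) = 2.59

[A⁻]/[HA] = 2.59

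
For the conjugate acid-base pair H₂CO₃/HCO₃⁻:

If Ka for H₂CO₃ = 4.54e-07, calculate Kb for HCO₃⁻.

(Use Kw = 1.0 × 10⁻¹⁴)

For a conjugate pair Ka × Kb = Kw, so Kb = Kw/Ka = 1.0 × 10⁻¹⁴ / 4.54e-07 = 2.20e-08.

K_b = 2.20e-08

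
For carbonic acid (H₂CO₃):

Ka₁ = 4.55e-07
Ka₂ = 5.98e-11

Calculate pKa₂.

pKa₂ = -log(Ka₂) = -log(5.98e-11) = 10.22.

pK_{a2} = 10.22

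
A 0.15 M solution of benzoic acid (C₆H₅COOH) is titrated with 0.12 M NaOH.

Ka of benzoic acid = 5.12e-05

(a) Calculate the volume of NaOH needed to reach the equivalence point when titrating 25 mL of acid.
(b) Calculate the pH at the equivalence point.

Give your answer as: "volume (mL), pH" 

moles acid = 0.15 × 25/1000 = 0.00375 mol; V_base = moles/0.12 × 1000 = 31.2 mL. At equivalence only the conjugate base is present: [A⁻] = 0.00375/0.056 = 6.6667e-02 M. Kb = Kw/Ka = 1.95e-10; [OH⁻] = √(Kb × [A⁻]) = 3.6084e-06; pOH = 5.44; pH = 14 - pOH = 8.56.

V = 31.2 mL, pH = 8.56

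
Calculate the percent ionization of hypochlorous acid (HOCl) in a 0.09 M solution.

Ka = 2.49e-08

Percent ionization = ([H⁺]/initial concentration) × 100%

Using Ka equilibrium: x² + Ka×x - Ka×C = 0. Solving: [H⁺] = 4.7327e-05. Percent = (4.7327e-05/0.09) × 100

Percent ionization = 0.0526%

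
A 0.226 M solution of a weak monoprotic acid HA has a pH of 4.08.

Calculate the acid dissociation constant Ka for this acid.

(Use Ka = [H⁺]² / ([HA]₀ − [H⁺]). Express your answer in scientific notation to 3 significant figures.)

[H⁺] = 10^(−pH) = 10^(−4.08) = 8.318e-05 M. For HA ⇌ H⁺ + A⁻, Ka = [H⁺][A⁻]/[HA] = [H⁺]² / ([HA]₀ − [H⁺]) = (8.318e-05)² / (0.226 − 8.318e-05) = 3.06e-08.

K_a = 3.06e-08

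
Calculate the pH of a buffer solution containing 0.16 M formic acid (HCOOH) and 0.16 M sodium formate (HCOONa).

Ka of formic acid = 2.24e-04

pKa = -log(2.24e-04) = 3.65. pH = pKa + log([A⁻]/[HA]) = 3.65 + log(0.16/0.16)

pH = 3.65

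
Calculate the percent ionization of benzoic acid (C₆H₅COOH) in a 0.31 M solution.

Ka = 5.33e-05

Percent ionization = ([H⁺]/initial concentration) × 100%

Using Ka equilibrium: x² + Ka×x - Ka×C = 0. Solving: [H⁺] = 4.0383e-03. Percent = (4.0383e-03/0.31) × 100

Percent ionization = 1.3%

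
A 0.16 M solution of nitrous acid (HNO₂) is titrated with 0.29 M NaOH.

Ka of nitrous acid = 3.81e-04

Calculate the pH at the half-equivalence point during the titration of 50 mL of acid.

At half-equivalence [HA] = [A⁻], so Henderson-Hasselbalch gives pH = pKa = -log(3.81e-04) = 3.42.

pH = pKa = 3.42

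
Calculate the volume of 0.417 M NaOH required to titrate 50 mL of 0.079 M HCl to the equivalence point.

At equivalence: moles acid = moles base. moles HCl = 0.079 × 50/1000 = 0.00395 mol. V_base = moles / 0.417 × 1000 = 9.5 mL.

V_{base} = 9.5 mL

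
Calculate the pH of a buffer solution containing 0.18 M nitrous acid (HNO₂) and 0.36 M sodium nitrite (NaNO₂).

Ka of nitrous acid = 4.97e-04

pKa = -log(4.97e-04) = 3.30. pH = pKa + log([A⁻]/[HA]) = 3.30 + log(0.36/0.18)

pH = 3.60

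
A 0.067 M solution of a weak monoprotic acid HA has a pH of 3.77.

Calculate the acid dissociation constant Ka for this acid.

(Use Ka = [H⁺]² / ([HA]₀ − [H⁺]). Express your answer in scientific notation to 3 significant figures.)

[H⁺] = 10^(−pH) = 10^(−3.77) = 1.698e-04 M. For HA ⇌ H⁺ + A⁻, Ka = [H⁺][A⁻]/[HA] = [H⁺]² / ([HA]₀ − [H⁺]) = (1.698e-04)² / (0.067 − 1.698e-04) = 4.32e-07.

K_a = 4.32e-07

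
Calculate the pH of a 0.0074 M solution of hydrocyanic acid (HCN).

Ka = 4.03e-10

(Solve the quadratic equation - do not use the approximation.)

x² + Ka×x - Ka×C = 0. Using quadratic formula: [H⁺] = 1.7267e-06

pH = 5.76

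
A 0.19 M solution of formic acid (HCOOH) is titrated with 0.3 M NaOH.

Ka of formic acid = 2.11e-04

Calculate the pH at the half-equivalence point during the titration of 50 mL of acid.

At half-equivalence [HA] = [A⁻], so Henderson-Hasselbalch gives pH = pKa = -log(2.11e-04) = 3.68.

pH = pKa = 3.68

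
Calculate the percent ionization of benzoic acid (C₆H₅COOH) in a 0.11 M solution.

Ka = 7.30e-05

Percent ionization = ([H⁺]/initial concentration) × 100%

Using Ka equilibrium: x² + Ka×x - Ka×C = 0. Solving: [H⁺] = 2.7975e-03. Percent = (2.7975e-03/0.11) × 100

Percent ionization = 2.54%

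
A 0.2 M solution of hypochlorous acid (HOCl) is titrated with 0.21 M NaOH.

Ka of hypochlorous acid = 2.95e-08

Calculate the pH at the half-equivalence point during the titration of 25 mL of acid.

At half-equivalence [HA] = [A⁻], so Henderson-Hasselbalch gives pH = pKa = -log(2.95e-08) = 7.53.

pH = pKa = 7.53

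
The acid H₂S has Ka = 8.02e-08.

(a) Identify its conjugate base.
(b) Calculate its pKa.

(a) The conjugate base is formed by removing one H⁺ from H₂S, giving HS⁻. (b) pKa = -log(Ka) = -log(8.02e-08) = 7.10.

Conjugate base: HS⁻; pK_a = 7.10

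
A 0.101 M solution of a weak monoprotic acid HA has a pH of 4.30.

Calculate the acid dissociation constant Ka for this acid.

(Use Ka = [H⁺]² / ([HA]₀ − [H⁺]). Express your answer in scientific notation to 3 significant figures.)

[H⁺] = 10^(−pH) = 10^(−4.30) = 5.012e-05 M. For HA ⇌ H⁺ + A⁻, Ka = [H⁺][A⁻]/[HA] = [H⁺]² / ([HA]₀ − [H⁺]) = (5.012e-05)² / (0.101 − 5.012e-05) = 2.49e-08.

K_a = 2.49e-08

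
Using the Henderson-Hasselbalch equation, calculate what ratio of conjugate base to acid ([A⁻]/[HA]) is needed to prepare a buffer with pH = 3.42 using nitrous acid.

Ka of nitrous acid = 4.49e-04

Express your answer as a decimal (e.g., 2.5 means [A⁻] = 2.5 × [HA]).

pKa = -log(4.49e-04) = 3.3478. pH = pKa + log([A⁻]/[HA]), so log([A⁻]/[HA]) = pH − pKa = 3.42 − 3.3478 = 0.0722. [A⁻]/[HA] = 10^(0.0722) = 1.18

[A⁻]/[HA] = 1.18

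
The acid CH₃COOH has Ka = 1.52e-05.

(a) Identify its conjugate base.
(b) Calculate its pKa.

(a) The conjugate base is formed by removing one H⁺ from CH₃COOH, giving CH₃COO⁻. (b) pKa = -log(Ka) = -log(1.52e-05) = 4.82.

Conjugate base: CH₃COO⁻; pK_a = 4.82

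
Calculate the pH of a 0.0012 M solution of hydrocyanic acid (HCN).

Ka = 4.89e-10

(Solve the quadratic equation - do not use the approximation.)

x² + Ka×x - Ka×C = 0. Using quadratic formula: [H⁺] = 7.6578e-07

pH = 6.12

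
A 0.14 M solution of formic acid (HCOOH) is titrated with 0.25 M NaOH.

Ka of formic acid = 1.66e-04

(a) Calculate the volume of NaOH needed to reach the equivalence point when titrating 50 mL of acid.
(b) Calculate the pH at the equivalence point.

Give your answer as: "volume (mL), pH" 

moles acid = 0.14 × 50/1000 = 0.007 mol; V_base = moles/0.25 × 1000 = 28.0 mL. At equivalence only the conjugate base is present: [A⁻] = 0.007/0.078 = 8.9744e-02 M. Kb = Kw/Ka = 6.02e-11; [OH⁻] = √(Kb × [A⁻]) = 2.3251e-06; pOH = 5.63; pH = 14 - pOH = 8.37.

V = 28.0 mL, pH = 8.37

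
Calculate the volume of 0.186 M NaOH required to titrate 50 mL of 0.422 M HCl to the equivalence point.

At equivalence: moles acid = moles base. moles HCl = 0.422 × 50/1000 = 0.0211 mol. V_base = moles / 0.186 × 1000 = 113.4 mL.

V_{base} = 113.4 mL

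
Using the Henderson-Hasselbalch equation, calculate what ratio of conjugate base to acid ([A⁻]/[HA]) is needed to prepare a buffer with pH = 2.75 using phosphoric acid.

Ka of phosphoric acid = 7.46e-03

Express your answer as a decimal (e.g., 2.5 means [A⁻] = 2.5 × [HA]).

pKa = -log(7.46e-03) = 2.1273. pH = pKa + log([A⁻]/[HA]), so log([A⁻]/[HA]) = pH − pKa = 2.75 − 2.1273 = 0.6227. [A⁻]/[HA] = 10^(0.6227) = 4.20

[A⁻]/[HA] = 4.20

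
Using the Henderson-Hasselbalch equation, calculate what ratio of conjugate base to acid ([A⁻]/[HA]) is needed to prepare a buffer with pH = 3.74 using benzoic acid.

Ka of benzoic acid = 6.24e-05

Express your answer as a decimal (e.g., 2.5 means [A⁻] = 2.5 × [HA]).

pKa = -log(6.24e-05) = 4.2048. pH = pKa + log([A⁻]/[HA]), so log([A⁻]/[HA]) = pH − pKa = 3.74 − 4.2048 = -0.4648. [A⁻]/[HA] = 10^(-0.4648) = 0.343

[A⁻]/[HA] = 0.343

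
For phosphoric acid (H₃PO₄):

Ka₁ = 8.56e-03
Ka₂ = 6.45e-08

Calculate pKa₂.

pKa₂ = -log(Ka₂) = -log(6.45e-08) = 7.19.

pK_{a2} = 7.19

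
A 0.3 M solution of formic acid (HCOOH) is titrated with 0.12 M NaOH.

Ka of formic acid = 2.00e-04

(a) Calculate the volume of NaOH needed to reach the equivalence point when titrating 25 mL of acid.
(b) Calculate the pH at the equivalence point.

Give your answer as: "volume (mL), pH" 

moles acid = 0.3 × 25/1000 = 0.0075 mol; V_base = moles/0.12 × 1000 = 62.5 mL. At equivalence only the conjugate base is present: [A⁻] = 0.0075/0.087 = 8.5714e-02 M. Kb = Kw/Ka = 5.00e-11; [OH⁻] = √(Kb × [A⁻]) = 2.0702e-06; pOH = 5.68; pH = 14 - pOH = 8.32.

V = 62.5 mL, pH = 8.32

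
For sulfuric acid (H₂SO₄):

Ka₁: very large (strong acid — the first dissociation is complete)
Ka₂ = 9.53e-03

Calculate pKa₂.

pKa₂ = -log(Ka₂) = -log(9.53e-03) = 2.02.

pK_{a2} = 2.02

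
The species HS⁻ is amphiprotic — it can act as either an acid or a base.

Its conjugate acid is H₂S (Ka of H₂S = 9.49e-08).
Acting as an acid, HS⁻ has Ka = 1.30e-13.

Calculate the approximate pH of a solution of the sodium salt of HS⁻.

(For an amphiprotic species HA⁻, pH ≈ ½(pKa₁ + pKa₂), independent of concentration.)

pKa₁ = -log(9.49e-08) = 7.02; pKa₂ = -log(1.30e-13) = 12.89. For an amphiprotic species, pH ≈ ½(pKa₁ + pKa₂) = ½(7.02 + 12.89) = 9.95.

pH = 9.95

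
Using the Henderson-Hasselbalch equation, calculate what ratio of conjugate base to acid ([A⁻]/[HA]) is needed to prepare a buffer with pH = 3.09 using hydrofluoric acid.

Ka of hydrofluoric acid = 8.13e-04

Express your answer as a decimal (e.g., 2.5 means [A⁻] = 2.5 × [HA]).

pKa = -log(8.13e-04) = 3.0899. pH = pKa + log([A⁻]/[HA]), so log([A⁻]/[HA]) = pH − pKa = 3.09 − 3.0899 = 0.0001. [A⁻]/[HA] = 10^(0.0001) = 1.00

[A⁻]/[HA] = 1.00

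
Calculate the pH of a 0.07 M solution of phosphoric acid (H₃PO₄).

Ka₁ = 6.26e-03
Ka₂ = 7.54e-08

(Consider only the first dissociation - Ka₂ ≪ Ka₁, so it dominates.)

First dissociation dominates. From Ka₁ = [H⁺][HA⁻]/[H₂A], x² + Ka₁·x − Ka₁·C = 0 with C = 0.07 M and Ka₁ = 6.26e-03. Solving: [H⁺] = (−Ka₁ + √(Ka₁² + 4·Ka₁·C)) / 2 = 1.8036e-02 M. pH = -log(1.8036e-02) = 1.74.

pH = 1.74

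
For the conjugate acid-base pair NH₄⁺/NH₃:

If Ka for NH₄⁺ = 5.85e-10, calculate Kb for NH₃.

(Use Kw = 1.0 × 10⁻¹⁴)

For a conjugate pair Ka × Kb = Kw, so Kb = Kw/Ka = 1.0 × 10⁻¹⁴ / 5.85e-10 = 1.71e-05.

K_b = 1.71e-05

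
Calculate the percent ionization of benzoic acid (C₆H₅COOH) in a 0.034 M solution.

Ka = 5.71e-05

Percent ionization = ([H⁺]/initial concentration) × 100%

Using Ka equilibrium: x² + Ka×x - Ka×C = 0. Solving: [H⁺] = 1.3651e-03. Percent = (1.3651e-03/0.034) × 100

Percent ionization = 4.01%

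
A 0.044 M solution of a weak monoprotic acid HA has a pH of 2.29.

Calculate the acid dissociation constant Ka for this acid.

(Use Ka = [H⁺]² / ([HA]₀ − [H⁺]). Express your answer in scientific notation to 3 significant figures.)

[H⁺] = 10^(−pH) = 10^(−2.29) = 5.129e-03 M. For HA ⇌ H⁺ + A⁻, Ka = [H⁺][A⁻]/[HA] = [H⁺]² / ([HA]₀ − [H⁺]) = (5.129e-03)² / (0.044 − 5.129e-03) = 6.77e-04.

K_a = 6.77e-04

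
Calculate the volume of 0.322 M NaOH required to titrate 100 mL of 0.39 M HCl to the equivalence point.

At equivalence: moles acid = moles base. moles HCl = 0.39 × 100/1000 = 0.039 mol. V_base = moles / 0.322 × 1000 = 121.1 mL.

V_{base} = 121.1 mL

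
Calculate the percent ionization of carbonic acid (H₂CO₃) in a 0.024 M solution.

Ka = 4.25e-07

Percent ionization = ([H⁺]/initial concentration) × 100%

Using Ka equilibrium: x² + Ka×x - Ka×C = 0. Solving: [H⁺] = 1.0078e-04. Percent = (1.0078e-04/0.024) × 100

Percent ionization = 0.42%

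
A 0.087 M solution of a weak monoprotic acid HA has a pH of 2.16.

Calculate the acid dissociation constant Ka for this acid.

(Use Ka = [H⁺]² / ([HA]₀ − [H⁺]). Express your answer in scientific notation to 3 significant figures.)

[H⁺] = 10^(−pH) = 10^(−2.16) = 6.918e-03 M. For HA ⇌ H⁺ + A⁻, Ka = [H⁺][A⁻]/[HA] = [H⁺]² / ([HA]₀ − [H⁺]) = (6.918e-03)² / (0.087 − 6.918e-03) = 5.98e-04.

K_a = 5.98e-04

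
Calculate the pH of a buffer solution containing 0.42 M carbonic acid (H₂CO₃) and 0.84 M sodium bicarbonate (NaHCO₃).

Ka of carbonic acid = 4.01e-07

pKa = -log(4.01e-07) = 6.40. pH = pKa + log([A⁻]/[HA]) = 6.40 + log(0.84/0.42)

pH = 6.70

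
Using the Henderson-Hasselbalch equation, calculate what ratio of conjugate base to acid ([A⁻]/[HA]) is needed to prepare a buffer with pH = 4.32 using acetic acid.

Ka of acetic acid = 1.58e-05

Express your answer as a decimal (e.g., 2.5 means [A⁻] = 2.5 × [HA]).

pKa = -log(1.58e-05) = 4.8013. pH = pKa + log([A⁻]/[HA]), so log([A⁻]/[HA]) = pH − pKa = 4.32 − 4.8013 = -0.4813. [A⁻]/[HA] = 10^(-0.4813) = 0.330

[A⁻]/[HA] = 0.330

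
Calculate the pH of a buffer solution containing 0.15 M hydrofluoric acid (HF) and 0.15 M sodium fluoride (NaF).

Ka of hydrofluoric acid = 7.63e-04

pKa = -log(7.63e-04) = 3.12. pH = pKa + log([A⁻]/[HA]) = 3.12 + log(0.15/0.15)

pH = 3.12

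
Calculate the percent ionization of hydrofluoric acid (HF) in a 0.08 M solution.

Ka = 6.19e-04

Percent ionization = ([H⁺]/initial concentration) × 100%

Using Ka equilibrium: x² + Ka×x - Ka×C = 0. Solving: [H⁺] = 6.7343e-03. Percent = (6.7343e-03/0.08) × 100

Percent ionization = 8.42%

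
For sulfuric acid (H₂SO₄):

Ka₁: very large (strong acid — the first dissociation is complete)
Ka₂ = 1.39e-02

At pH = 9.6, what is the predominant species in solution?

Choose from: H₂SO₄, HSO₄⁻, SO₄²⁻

The first dissociation is complete, so H₂SO₄ itself is never the predominant species in water; pKa₂ = -log(1.39e-02) = 1.86. For a polyprotic acid the predominant species crosses at each pKa: below pKa_n the protonated form dominates, above it the deprotonated form does. At pH = 9.6, the predominant species is SO₄²⁻.

SO₄²⁻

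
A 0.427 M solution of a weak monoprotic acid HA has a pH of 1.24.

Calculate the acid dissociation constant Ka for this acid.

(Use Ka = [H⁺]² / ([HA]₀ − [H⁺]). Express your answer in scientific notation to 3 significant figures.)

[H⁺] = 10^(−pH) = 10^(−1.24) = 5.754e-02 M. For HA ⇌ H⁺ + A⁻, Ka = [H⁺][A⁻]/[HA] = [H⁺]² / ([HA]₀ − [H⁺]) = (5.754e-02)² / (0.427 − 5.754e-02) = 8.96e-03.

K_a = 8.96e-03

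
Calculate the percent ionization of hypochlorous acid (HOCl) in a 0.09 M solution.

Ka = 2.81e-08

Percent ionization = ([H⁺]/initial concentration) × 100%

Using Ka equilibrium: x² + Ka×x - Ka×C = 0. Solving: [H⁺] = 5.0275e-05. Percent = (5.0275e-05/0.09) × 100

Percent ionization = 0.0559%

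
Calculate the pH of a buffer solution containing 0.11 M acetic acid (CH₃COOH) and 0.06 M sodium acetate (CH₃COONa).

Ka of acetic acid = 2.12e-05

pKa = -log(2.12e-05) = 4.67. pH = pKa + log([A⁻]/[HA]) = 4.67 + log(0.06/0.11)

pH = 4.41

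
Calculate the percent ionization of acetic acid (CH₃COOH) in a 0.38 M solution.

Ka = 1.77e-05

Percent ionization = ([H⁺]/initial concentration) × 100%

Using Ka equilibrium: x² + Ka×x - Ka×C = 0. Solving: [H⁺] = 2.5846e-03. Percent = (2.5846e-03/0.38) × 100

Percent ionization = 0.68%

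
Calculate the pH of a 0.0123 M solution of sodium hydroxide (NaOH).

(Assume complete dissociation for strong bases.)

[OH⁻] = 0.0123 M for strong base. pOH = -log[OH⁻] = 1.91, pH = 14 - pOH

pH = 12.09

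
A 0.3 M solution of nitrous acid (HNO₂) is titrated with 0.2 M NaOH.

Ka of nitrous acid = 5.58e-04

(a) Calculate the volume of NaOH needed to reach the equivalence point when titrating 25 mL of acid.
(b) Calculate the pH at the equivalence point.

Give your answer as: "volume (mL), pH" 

moles acid = 0.3 × 25/1000 = 0.0075 mol; V_base = moles/0.2 × 1000 = 37.5 mL. At equivalence only the conjugate base is present: [A⁻] = 0.0075/0.062 = 1.2000e-01 M. Kb = Kw/Ka = 1.79e-11; [OH⁻] = √(Kb × [A⁻]) = 1.4665e-06; pOH = 5.83; pH = 14 - pOH = 8.17.

V = 37.5 mL, pH = 8.17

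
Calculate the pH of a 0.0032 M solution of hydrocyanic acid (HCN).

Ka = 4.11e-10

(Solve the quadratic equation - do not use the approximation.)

x² + Ka×x - Ka×C = 0. Using quadratic formula: [H⁺] = 1.1466e-06

pH = 5.94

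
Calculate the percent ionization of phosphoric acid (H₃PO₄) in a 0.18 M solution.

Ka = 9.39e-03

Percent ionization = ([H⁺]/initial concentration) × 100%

Using Ka equilibrium: x² + Ka×x - Ka×C = 0. Solving: [H⁺] = 3.6684e-02. Percent = (3.6684e-02/0.18) × 100

Percent ionization = 20.4%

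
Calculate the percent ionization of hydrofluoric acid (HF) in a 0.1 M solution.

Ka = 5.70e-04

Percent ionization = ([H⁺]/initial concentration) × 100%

Using Ka equilibrium: x² + Ka×x - Ka×C = 0. Solving: [H⁺] = 7.2702e-03. Percent = (7.2702e-03/0.1) × 100

Percent ionization = 7.27%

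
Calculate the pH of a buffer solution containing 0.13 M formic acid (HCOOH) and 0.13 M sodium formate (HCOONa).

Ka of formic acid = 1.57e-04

pKa = -log(1.57e-04) = 3.80. pH = pKa + log([A⁻]/[HA]) = 3.80 + log(0.13/0.13)

pH = 3.80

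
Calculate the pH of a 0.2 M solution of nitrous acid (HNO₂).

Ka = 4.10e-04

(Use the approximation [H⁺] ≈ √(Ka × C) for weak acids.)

[H⁺] = √(Ka × C) = √(4.10e-04 × 0.2) = 9.0554e-03. pH = -log(9.0554e-03)

pH = 2.04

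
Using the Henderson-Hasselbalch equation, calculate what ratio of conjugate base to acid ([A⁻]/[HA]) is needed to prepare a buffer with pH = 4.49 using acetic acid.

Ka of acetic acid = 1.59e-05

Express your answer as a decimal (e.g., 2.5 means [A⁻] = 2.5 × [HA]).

pKa = -log(1.59e-05) = 4.7986. pH = pKa + log([A⁻]/[HA]), so log([A⁻]/[HA]) = pH − pKa = 4.49 − 4.7986 = -0.3086. [A⁻]/[HA] = 10^(-0.3086) = 0.491

[A⁻]/[HA] = 0.491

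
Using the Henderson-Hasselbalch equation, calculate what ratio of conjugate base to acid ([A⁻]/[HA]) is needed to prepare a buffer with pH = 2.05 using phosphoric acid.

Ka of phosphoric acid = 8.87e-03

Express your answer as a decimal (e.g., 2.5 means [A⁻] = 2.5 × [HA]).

pKa = -log(8.87e-03) = 2.0521. pH = pKa + log([A⁻]/[HA]), so log([A⁻]/[HA]) = pH − pKa = 2.05 − 2.0521 = -0.0021. [A⁻]/[HA] = 10^(-0.0021) = 0.995

[A⁻]/[HA] = 0.995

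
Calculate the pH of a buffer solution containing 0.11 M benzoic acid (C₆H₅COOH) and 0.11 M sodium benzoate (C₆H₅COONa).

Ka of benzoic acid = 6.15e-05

pKa = -log(6.15e-05) = 4.21. pH = pKa + log([A⁻]/[HA]) = 4.21 + log(0.11/0.11)

pH = 4.21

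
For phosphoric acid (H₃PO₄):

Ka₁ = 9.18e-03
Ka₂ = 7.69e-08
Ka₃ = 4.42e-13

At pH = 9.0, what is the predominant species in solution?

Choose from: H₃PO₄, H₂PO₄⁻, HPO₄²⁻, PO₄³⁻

pKa₁ = 2.04, pKa₂ = 7.11, pKa₃ = 12.35. For a polyprotic acid the predominant species crosses at each pKa: below pKa_n the protonated form dominates, above it the deprotonated form does. At pH = 9.0, the predominant species is HPO₄²⁻.

HPO₄²⁻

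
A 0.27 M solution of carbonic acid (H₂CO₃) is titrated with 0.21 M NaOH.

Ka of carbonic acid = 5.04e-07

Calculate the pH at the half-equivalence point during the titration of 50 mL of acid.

At half-equivalence [HA] = [A⁻], so Henderson-Hasselbalch gives pH = pKa = -log(5.04e-07) = 6.30.

pH = pKa = 6.30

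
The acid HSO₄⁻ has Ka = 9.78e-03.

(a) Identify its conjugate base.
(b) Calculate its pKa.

(a) The conjugate base is formed by removing one H⁺ from HSO₄⁻, giving SO₄²⁻. (b) pKa = -log(Ka) = -log(9.78e-03) = 2.01.

Conjugate base: SO₄²⁻; pK_a = 2.01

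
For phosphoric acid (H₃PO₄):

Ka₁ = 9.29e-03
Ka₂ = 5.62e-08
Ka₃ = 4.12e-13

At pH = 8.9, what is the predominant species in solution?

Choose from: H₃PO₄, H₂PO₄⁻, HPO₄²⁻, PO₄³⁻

pKa₁ = 2.03, pKa₂ = 7.25, pKa₃ = 12.39. For a polyprotic acid the predominant species crosses at each pKa: below pKa_n the protonated form dominates, above it the deprotonated form does. At pH = 8.9, the predominant species is HPO₄²⁻.

HPO₄²⁻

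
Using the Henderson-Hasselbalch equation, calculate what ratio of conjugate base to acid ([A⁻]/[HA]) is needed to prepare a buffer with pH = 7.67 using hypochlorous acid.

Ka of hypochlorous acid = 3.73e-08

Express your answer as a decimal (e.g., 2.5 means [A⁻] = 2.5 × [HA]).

pKa = -log(3.73e-08) = 7.4283. pH = pKa + log([A⁻]/[HA]), so log([A⁻]/[HA]) = pH − pKa = 7.67 − 7.4283 = 0.2417. [A⁻]/[HA] = 10^(0.2417) = 1.74

[A⁻]/[HA] = 1.74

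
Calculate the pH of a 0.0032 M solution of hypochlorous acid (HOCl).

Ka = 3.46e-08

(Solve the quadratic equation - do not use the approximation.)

x² + Ka×x - Ka×C = 0. Using quadratic formula: [H⁺] = 1.0505e-05

pH = 4.98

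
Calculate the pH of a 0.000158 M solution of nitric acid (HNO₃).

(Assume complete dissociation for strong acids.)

[H⁺] = 0.000158 M for strong acid. pH = -log[H⁺] = -log(0.000158)

pH = 3.80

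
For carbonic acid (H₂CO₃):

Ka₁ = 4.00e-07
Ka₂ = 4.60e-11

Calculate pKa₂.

pKa₂ = -log(Ka₂) = -log(4.60e-11) = 10.34.

pK_{a2} = 10.34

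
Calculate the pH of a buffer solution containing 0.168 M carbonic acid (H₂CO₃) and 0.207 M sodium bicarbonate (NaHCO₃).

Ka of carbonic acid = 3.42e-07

pKa = -log(3.42e-07) = 6.47. pH = pKa + log([A⁻]/[HA]) = 6.47 + log(0.207/0.168)

pH = 6.56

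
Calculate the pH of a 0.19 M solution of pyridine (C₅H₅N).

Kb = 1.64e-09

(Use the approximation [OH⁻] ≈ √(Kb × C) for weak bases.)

[OH⁻] = √(Kb × C) = √(1.64e-09 × 0.19) = 1.7652e-05. pOH = 4.75, pH = 14 - pOH

pH = 9.25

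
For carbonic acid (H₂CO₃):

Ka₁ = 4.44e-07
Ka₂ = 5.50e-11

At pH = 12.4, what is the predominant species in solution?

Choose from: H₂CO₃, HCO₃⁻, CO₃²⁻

pKa₁ = 6.35, pKa₂ = 10.26. For a polyprotic acid the predominant species crosses at each pKa: below pKa_n the protonated form dominates, above it the deprotonated form does. At pH = 12.4, the predominant species is CO₃²⁻.

CO₃²⁻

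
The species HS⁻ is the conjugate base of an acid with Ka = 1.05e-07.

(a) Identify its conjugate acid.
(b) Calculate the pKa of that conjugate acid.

(a) The conjugate acid is formed by adding one H⁺ to HS⁻, giving H₂S. (b) pKa = -log(Ka) = -log(1.05e-07) = 6.98.

Conjugate acid: H₂S; pK_a = 6.98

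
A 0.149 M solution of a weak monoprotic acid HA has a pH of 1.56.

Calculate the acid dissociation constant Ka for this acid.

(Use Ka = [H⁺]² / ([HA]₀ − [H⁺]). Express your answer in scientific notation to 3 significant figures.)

[H⁺] = 10^(−pH) = 10^(−1.56) = 2.754e-02 M. For HA ⇌ H⁺ + A⁻, Ka = [H⁺][A⁻]/[HA] = [H⁺]² / ([HA]₀ − [H⁺]) = (2.754e-02)² / (0.149 − 2.754e-02) = 6.25e-03.

K_a = 6.25e-03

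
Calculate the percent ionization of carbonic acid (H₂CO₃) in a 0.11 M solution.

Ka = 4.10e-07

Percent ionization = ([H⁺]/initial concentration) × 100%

Using Ka equilibrium: x² + Ka×x - Ka×C = 0. Solving: [H⁺] = 2.1216e-04. Percent = (2.1216e-04/0.11) × 100

Percent ionization = 0.193%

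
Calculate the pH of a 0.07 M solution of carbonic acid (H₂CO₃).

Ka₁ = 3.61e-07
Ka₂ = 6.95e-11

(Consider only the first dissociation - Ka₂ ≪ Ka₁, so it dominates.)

First dissociation dominates. From Ka₁ = [H⁺][HA⁻]/[H₂A], x² + Ka₁·x − Ka₁·C = 0 with C = 0.07 M and Ka₁ = 3.61e-07. Solving: [H⁺] = (−Ka₁ + √(Ka₁² + 4·Ka₁·C)) / 2 = 1.5879e-04 M. pH = -log(1.5879e-04) = 3.80.

pH = 3.80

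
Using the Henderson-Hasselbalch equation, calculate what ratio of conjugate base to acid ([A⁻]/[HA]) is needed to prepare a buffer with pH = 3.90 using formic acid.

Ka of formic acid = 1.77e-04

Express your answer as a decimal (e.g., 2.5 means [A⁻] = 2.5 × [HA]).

pKa = -log(1.77e-04) = 3.7520. pH = pKa + log([A⁻]/[HA]), so log([A⁻]/[HA]) = pH − pKa = 3.90 − 3.7520 = 0.1480. [A⁻]/[HA] = 10^(0.1480) = 1.41

[A⁻]/[HA] = 1.41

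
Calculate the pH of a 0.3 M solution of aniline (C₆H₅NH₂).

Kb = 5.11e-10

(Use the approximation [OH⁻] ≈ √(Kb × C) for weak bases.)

[OH⁻] = √(Kb × C) = √(5.11e-10 × 0.3) = 1.2381e-05. pOH = 4.91, pH = 14 - pOH

pH = 9.09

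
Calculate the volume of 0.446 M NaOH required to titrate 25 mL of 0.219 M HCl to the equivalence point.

At equivalence: moles acid = moles base. moles HCl = 0.219 × 25/1000 = 0.005475 mol. V_base = moles / 0.446 × 1000 = 12.3 mL.

V_{base} = 12.3 mL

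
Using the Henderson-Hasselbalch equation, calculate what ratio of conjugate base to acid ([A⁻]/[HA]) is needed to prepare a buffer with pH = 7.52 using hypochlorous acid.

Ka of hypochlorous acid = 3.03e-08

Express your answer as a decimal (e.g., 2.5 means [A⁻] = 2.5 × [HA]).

pKa = -log(3.03e-08) = 7.5186. pH = pKa + log([A⁻]/[HA]), so log([A⁻]/[HA]) = pH − pKa = 7.52 − 7.5186 = 0.0014. [A⁻]/[HA] = 10^(0.0014) = 1.00

[A⁻]/[HA] = 1.00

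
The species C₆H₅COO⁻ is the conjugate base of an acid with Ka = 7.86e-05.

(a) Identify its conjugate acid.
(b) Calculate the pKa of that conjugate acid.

(a) The conjugate acid is formed by adding one H⁺ to C₆H₅COO⁻, giving C₆H₅COOH. (b) pKa = -log(Ka) = -log(7.86e-05) = 4.10.

Conjugate acid: C₆H₅COOH; pK_a = 4.10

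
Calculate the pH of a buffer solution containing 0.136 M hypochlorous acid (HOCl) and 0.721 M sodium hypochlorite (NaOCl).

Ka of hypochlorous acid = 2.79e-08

pKa = -log(2.79e-08) = 7.55. pH = pKa + log([A⁻]/[HA]) = 7.55 + log(0.721/0.136)

pH = 8.28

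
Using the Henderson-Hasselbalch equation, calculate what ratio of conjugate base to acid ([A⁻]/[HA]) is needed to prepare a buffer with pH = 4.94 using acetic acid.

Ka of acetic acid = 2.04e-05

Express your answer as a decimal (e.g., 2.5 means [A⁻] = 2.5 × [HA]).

pKa = -log(2.04e-05) = 4.6904. pH = pKa + log([A⁻]/[HA]), so log([A⁻]/[HA]) = pH − pKa = 4.94 − 4.6904 = 0.2496. [A⁻]/[HA] = 10^(0.2496) = 1.78

[A⁻]/[HA] = 1.78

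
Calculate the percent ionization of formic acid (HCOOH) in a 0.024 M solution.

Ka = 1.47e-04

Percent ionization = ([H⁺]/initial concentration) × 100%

Using Ka equilibrium: x² + Ka×x - Ka×C = 0. Solving: [H⁺] = 1.8062e-03. Percent = (1.8062e-03/0.024) × 100

Percent ionization = 7.53%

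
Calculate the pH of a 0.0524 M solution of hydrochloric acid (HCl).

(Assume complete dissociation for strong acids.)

[H⁺] = 0.0524 M for strong acid. pH = -log[H⁺] = -log(0.0524)

pH = 1.28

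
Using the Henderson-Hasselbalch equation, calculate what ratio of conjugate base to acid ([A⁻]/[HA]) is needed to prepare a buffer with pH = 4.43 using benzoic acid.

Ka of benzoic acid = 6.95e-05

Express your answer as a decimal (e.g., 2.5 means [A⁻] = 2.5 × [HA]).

pKa = -log(6.95e-05) = 4.1580. pH = pKa + log([A⁻]/[HA]), so log([A⁻]/[HA]) = pH − pKa = 4.43 − 4.1580 = 0.2720. [A⁻]/[HA] = 10^(0.2720) = 1.87

[A⁻]/[HA] = 1.87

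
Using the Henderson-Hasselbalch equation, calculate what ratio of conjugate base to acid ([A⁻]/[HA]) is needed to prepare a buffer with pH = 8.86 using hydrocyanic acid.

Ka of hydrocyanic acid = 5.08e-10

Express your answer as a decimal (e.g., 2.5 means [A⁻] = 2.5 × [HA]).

pKa = -log(5.08e-10) = 9.2941. pH = pKa + log([A⁻]/[HA]), so log([A⁻]/[HA]) = pH − pKa = 8.86 − 9.2941 = -0.4341. [A⁻]/[HA] = 10^(-0.4341) = 0.368

[A⁻]/[HA] = 0.368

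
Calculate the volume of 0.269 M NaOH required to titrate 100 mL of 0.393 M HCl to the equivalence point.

At equivalence: moles acid = moles base. moles HCl = 0.393 × 100/1000 = 0.0393 mol. V_base = moles / 0.269 × 1000 = 146.1 mL.

V_{base} = 146.1 mL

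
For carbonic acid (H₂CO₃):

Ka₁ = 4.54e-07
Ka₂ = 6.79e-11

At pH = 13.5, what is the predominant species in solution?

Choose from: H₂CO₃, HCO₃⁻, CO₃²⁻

pKa₁ = 6.34, pKa₂ = 10.17. For a polyprotic acid the predominant species crosses at each pKa: below pKa_n the protonated form dominates, above it the deprotonated form does. At pH = 13.5, the predominant species is CO₃²⁻.

CO₃²⁻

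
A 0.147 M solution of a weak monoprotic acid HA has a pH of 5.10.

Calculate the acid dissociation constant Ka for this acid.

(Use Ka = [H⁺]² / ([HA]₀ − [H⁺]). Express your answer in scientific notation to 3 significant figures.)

[H⁺] = 10^(−pH) = 10^(−5.10) = 7.943e-06 M. For HA ⇌ H⁺ + A⁻, Ka = [H⁺][A⁻]/[HA] = [H⁺]² / ([HA]₀ − [H⁺]) = (7.943e-06)² / (0.147 − 7.943e-06) = 4.29e-10.

K_a = 4.29e-10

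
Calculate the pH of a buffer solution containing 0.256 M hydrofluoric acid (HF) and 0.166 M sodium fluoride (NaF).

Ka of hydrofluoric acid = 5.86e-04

pKa = -log(5.86e-04) = 3.23. pH = pKa + log([A⁻]/[HA]) = 3.23 + log(0.166/0.256)

pH = 3.04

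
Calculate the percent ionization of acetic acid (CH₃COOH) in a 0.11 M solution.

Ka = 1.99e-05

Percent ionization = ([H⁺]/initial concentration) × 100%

Using Ka equilibrium: x² + Ka×x - Ka×C = 0. Solving: [H⁺] = 1.4696e-03. Percent = (1.4696e-03/0.11) × 100

Percent ionization = 1.34%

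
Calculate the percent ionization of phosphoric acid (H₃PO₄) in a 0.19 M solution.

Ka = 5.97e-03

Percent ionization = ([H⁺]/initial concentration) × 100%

Using Ka equilibrium: x² + Ka×x - Ka×C = 0. Solving: [H⁺] = 3.0826e-02. Percent = (3.0826e-02/0.19) × 100

Percent ionization = 16.2%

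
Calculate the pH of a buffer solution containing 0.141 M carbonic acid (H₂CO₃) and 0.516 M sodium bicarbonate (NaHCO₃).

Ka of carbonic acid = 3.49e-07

pKa = -log(3.49e-07) = 6.46. pH = pKa + log([A⁻]/[HA]) = 6.46 + log(0.516/0.141)

pH = 7.02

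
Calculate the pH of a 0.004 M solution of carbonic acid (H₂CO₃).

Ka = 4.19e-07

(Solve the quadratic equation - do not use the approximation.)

x² + Ka×x - Ka×C = 0. Using quadratic formula: [H⁺] = 4.0730e-05

pH = 4.39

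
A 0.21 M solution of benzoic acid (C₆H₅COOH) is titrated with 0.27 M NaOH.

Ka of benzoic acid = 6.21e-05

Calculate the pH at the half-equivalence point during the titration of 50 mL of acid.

At half-equivalence [HA] = [A⁻], so Henderson-Hasselbalch gives pH = pKa = -log(6.21e-05) = 4.21.

pH = pKa = 4.21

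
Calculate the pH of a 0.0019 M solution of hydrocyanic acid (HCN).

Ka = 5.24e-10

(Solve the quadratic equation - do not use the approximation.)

x² + Ka×x - Ka×C = 0. Using quadratic formula: [H⁺] = 9.9754e-07

pH = 6.00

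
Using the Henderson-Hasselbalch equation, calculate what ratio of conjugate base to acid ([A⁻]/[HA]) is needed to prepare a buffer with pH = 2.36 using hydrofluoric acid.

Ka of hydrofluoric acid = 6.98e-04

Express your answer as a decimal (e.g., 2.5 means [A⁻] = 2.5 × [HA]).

pKa = -log(6.98e-04) = 3.1561. pH = pKa + log([A⁻]/[HA]), so log([A⁻]/[HA]) = pH − pKa = 2.36 − 3.1561 = -0.7961. [A⁻]/[HA] = 10^(-0.7961) = 0.160

[A⁻]/[HA] = 0.160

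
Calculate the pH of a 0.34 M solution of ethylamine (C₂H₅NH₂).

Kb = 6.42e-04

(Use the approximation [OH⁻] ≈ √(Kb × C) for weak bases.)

[OH⁻] = √(Kb × C) = √(6.42e-04 × 0.34) = 1.4774e-02. pOH = 1.83, pH = 14 - pOH

pH = 12.17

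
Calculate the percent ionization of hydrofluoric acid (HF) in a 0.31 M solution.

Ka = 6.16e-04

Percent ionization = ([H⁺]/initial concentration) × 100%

Using Ka equilibrium: x² + Ka×x - Ka×C = 0. Solving: [H⁺] = 1.3514e-02. Percent = (1.3514e-02/0.31) × 100

Percent ionization = 4.36%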